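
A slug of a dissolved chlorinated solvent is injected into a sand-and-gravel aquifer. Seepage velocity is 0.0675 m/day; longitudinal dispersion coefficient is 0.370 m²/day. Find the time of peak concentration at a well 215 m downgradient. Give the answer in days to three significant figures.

For the 1D instantaneous-source solution, setting ∂C/∂t = 0 at fixed x gives v²t² + 2Dt − x² = 0, so t = (√(D² + v²x²) − D)/v².
√(D² + v²x²) = √(0.370² + 0.0675² × 215²) = 14.52; v² = 0.00455625.
t = (14.52 − 0.370)/0.00455625 = 3110 days (vs. the pure-advection estimate x/v = 3190 d).

3110 days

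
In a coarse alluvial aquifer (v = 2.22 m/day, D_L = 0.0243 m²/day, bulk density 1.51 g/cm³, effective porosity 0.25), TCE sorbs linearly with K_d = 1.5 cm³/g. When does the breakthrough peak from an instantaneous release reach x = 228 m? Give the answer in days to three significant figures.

Retardation factor R = 1 + ρ_b·K_d/n = 1 + 1.51 × 1.5/0.25 = 10.06.
Sorption retards both mechanisms: v_R = v/R = 0.2207 m/day, D_R = D/R = 0.002416 m²/day.
Peak time from v_R²t² + 2D_R t − x² = 0: t = (√(D_R² + v_R²x²) − D_R)/v_R².
√(D_R² + v_R²x²) = √(0.002416² + 0.2207² × 228²) = 50.32; v_R² = 0.04871.
t = (50.32 − 0.002416)/0.04871 = 1030 days.

1030 days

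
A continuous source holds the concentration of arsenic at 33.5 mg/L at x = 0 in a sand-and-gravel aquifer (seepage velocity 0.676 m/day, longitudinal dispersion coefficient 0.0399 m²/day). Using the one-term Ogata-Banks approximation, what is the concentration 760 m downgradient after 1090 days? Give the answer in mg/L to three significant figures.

0.218 mg/L

For a continuous step input, C/C₀ ≈ ½·erfc((x−vt)/(2√(Dt))).
vt = 0.676 × 1090 = 736.84 m and 2√(Dt) = 2√(0.0399 × 1090) = 13.19 m.
Argument (x−vt)/(2√(Dt)) = (760 − 736.84)/13.19 = 1.756; ½·erfc(1.756) = 0.006507.
C = 33.5 × 0.006507 = 0.218 mg/L.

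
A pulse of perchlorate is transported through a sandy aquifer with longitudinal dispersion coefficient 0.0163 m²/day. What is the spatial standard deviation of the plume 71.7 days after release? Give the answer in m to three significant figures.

1.53 m

Dispersive spreading gives a Gaussian with σ² = 2Dt; advection only shifts the center.
σ = √(2 × 0.0163 × 71.7) = 1.53 m.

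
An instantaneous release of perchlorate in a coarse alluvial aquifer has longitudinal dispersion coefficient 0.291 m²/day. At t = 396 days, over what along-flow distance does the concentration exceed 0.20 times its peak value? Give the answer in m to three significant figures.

54.5 m

The plume is Gaussian with σ = √(2Dt) = √(2 × 0.291 × 396) = 15.18 m.
C/C_peak = exp(−Δx²/(2σ²)) = 0.20 ⇒ Δx = σ·√(−2 ln 0.20) = 15.18 × 1.794 = 27.23 m.
Width = 2Δx = 54.5 m.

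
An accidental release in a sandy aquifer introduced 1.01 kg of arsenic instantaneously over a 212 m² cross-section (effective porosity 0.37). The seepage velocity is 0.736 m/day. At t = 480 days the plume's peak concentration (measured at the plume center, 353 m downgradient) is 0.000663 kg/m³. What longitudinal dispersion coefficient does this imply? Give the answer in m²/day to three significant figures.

At the plume center C_max = M/(n_e·A·√(4πDt)), so D = M²/(4πt·(n_e·A·C_max)²).
n_e·A·C_max = 0.37 × 212 × 0.000663 = 0.05201 kg/m.
D = 1.01²/(4π × 480 × 0.05201²) = 0.0625 m²/day.

0.0625 m²/day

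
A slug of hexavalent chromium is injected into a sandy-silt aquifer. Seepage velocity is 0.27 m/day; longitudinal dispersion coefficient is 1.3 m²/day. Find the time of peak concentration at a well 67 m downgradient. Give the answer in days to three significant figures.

For the 1D instantaneous-source solution, setting ∂C/∂t = 0 at fixed x gives v²t² + 2Dt − x² = 0, so t = (√(D² + v²x²) − D)/v².
√(D² + v²x²) = √(1.3² + 0.27² × 67²) = 18.14; v² = 0.0729.
t = (18.14 − 1.3)/0.0729 = 231 days (vs. the pure-advection estimate x/v = 248 d).

231 days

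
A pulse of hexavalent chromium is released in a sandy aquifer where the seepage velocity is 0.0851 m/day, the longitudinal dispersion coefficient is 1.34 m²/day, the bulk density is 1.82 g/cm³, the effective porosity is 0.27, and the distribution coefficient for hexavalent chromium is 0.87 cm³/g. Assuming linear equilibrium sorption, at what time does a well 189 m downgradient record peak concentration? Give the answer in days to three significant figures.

14000 days

Retardation factor R = 1 + ρ_b·K_d/n = 1 + 1.82 × 0.87/0.27 = 6.864.
Sorption retards both mechanisms: v_R = v/R = 0.01240 m/day, D_R = D/R = 0.1952 m²/day.
Peak time from v_R²t² + 2D_R t − x² = 0: t = (√(D_R² + v_R²x²) − D_R)/v_R².
√(D_R² + v_R²x²) = √(0.1952² + 0.01240² × 189²) = 2.352; v_R² = 0.0001538.
t = (2.352 − 0.1952)/0.0001538 = 14000 days.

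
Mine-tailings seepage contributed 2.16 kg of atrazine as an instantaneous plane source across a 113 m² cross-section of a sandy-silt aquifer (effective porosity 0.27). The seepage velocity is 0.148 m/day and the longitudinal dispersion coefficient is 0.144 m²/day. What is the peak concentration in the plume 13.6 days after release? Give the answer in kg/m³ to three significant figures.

0.0143 kg/m³

The peak of an instantaneous 1D plume sits at x = vt; there the Gaussian factor is 1 and C_max = M/(n_e·A·√(4πDt)), where n_e·A is the pore area the mass is dissolved in.
√(4πDt) = √(4π × 0.144 × 13.6) = 4.961 m, so C_max = 2.16/(0.27 × 113 × 4.961) = 0.0143 kg/m³.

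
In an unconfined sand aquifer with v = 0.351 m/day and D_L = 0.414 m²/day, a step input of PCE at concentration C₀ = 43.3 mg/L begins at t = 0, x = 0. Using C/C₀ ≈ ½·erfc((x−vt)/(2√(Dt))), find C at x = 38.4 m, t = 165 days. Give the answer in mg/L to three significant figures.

41.2 mg/L

For a continuous step input, C/C₀ ≈ ½·erfc((x−vt)/(2√(Dt))).
vt = 0.351 × 165 = 57.915 m and 2√(Dt) = 2√(0.414 × 165) = 16.53 m.
Argument (x−vt)/(2√(Dt)) = (38.4 − 57.915)/16.53 = -1.181; ½·erfc(-1.181) = 0.9526.
C = 43.3 × 0.9526 = 41.2 mg/L.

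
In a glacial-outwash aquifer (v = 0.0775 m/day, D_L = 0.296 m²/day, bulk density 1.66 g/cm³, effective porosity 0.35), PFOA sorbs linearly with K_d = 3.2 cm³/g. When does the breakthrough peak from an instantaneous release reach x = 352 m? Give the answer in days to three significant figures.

Retardation factor R = 1 + ρ_b·K_d/n = 1 + 1.66 × 3.2/0.35 = 16.18.
Sorption retards both mechanisms: v_R = v/R = 0.004790 m/day, D_R = D/R = 0.01829 m²/day.
Peak time from v_R²t² + 2D_R t − x² = 0: t = (√(D_R² + v_R²x²) − D_R)/v_R².
√(D_R² + v_R²x²) = √(0.01829² + 0.004790² × 352²) = 1.686; v_R² = 2.294e-05.
t = (1.686 − 0.01829)/2.294e-05 = 72700 days.

72700 days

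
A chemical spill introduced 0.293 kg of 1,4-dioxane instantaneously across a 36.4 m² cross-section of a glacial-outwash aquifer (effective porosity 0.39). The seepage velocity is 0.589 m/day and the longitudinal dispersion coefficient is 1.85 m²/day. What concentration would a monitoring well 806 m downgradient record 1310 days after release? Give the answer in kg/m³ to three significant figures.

For an instantaneous plane source, C(x,t) = M/(n_e·A·√(4πDt)) · exp(−(x−vt)²/(4Dt)), with n_e·A the pore (flow) area.
Plume center vt = 0.589 × 1310 = 771.59 m, so the well at 806 m is 34.41 m downgradient of the peak.
√(4πDt) = 174.5 m, giving peak height M/(n_e·A·√(4πDt)) = 0.293/(0.39 × 36.4 × 174.5) = 0.0001183 kg/m³.
(x−vt)²/(4Dt) = (34.41)²/(4 × 1.85 × 1310) = 0.1221; exp(−0.1221) = 0.8851.
C = 0.0001183 × 0.8851 = 0.000105 kg/m³.

0.000105 kg/m³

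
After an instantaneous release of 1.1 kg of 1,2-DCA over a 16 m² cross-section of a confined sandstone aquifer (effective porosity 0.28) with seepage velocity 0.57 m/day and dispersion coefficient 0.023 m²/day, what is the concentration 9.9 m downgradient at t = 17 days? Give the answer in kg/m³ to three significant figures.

For an instantaneous plane source, C(x,t) = M/(n_e·A·√(4πDt)) · exp(−(x−vt)²/(4Dt)), with n_e·A the pore (flow) area.
Plume center vt = 0.57 × 17 = 9.69 m, so the well at 9.9 m is 0.21 m downgradient of the peak.
√(4πDt) = 2.217 m, giving peak height M/(n_e·A·√(4πDt)) = 1.1/(0.28 × 16 × 2.217) = 0.1108 kg/m³.
(x−vt)²/(4Dt) = (0.21)²/(4 × 0.023 × 17) = 0.02820; exp(−0.02820) = 0.9722.
C = 0.1108 × 0.9722 = 0.108 kg/m³.

0.108 kg/m³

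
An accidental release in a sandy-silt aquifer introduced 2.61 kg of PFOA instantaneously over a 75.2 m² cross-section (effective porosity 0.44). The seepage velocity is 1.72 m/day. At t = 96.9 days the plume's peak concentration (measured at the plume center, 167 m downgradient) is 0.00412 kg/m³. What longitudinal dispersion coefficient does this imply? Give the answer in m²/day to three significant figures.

0.301 m²/day

At the plume center C_max = M/(n_e·A·√(4πDt)), so D = M²/(4πt·(n_e·A·C_max)²).
n_e·A·C_max = 0.44 × 75.2 × 0.00412 = 0.1363 kg/m.
D = 2.61²/(4π × 96.9 × 0.1363²) = 0.301 m²/day.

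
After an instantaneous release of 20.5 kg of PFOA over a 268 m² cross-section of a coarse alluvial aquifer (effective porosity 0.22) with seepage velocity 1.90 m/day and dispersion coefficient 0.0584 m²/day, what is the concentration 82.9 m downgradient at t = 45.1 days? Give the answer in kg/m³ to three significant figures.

For an instantaneous plane source, C(x,t) = M/(n_e·A·√(4πDt)) · exp(−(x−vt)²/(4Dt)), with n_e·A the pore (flow) area.
Plume center vt = 1.90 × 45.1 = 85.69 m, so the well at 82.9 m is 2.79 m upgradient of the peak.
√(4πDt) = 5.753 m, giving peak height M/(n_e·A·√(4πDt)) = 20.5/(0.22 × 268 × 5.753) = 0.06044 kg/m³.
(x−vt)²/(4Dt) = (-2.79)²/(4 × 0.0584 × 45.1) = 0.7389; exp(−0.7389) = 0.4776.
C = 0.06044 × 0.4776 = 0.0289 kg/m³.

0.0289 kg/m³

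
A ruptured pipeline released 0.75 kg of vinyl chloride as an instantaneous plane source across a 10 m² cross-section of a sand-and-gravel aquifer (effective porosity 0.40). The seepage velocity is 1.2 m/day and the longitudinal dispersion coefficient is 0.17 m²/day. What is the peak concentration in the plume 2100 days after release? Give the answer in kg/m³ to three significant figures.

The peak of an instantaneous 1D plume sits at x = vt; there the Gaussian factor is 1 and C_max = M/(n_e·A·√(4πDt)), where n_e·A is the pore area the mass is dissolved in.
√(4πDt) = √(4π × 0.17 × 2100) = 66.98 m, so C_max = 0.75/(0.40 × 10 × 66.98) = 0.00280 kg/m³.

0.00280 kg/m³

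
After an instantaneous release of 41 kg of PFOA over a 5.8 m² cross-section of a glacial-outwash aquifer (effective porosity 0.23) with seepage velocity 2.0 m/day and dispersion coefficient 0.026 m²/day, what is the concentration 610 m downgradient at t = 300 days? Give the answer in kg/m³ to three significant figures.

0.126 kg/m³

For an instantaneous plane source, C(x,t) = M/(n_e·A·√(4πDt)) · exp(−(x−vt)²/(4Dt)), with n_e·A the pore (flow) area.
Plume center vt = 2.0 × 300 = 600 m, so the well at 610 m is 10 m downgradient of the peak.
√(4πDt) = 9.900 m, giving peak height M/(n_e·A·√(4πDt)) = 41/(0.23 × 5.8 × 9.900) = 3.105 kg/m³.
(x−vt)²/(4Dt) = (10)²/(4 × 0.026 × 300) = 3.205; exp(−3.205) = 0.04056.
C = 3.105 × 0.04056 = 0.126 kg/m³.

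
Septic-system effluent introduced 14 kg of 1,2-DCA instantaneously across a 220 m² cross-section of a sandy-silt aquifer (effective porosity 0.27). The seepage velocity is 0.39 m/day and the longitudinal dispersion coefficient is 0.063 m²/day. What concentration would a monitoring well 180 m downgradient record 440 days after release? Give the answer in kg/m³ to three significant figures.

For an instantaneous plane source, C(x,t) = M/(n_e·A·√(4πDt)) · exp(−(x−vt)²/(4Dt)), with n_e·A the pore (flow) area.
Plume center vt = 0.39 × 440 = 171.6 m, so the well at 180 m is 8.4 m downgradient of the peak.
√(4πDt) = 18.66 m, giving peak height M/(n_e·A·√(4πDt)) = 14/(0.27 × 220 × 18.66) = 0.01263 kg/m³.
(x−vt)²/(4Dt) = (8.4)²/(4 × 0.063 × 440) = 0.6364; exp(−0.6364) = 0.5292.
C = 0.01263 × 0.5292 = 0.00668 kg/m³.

0.00668 kg/m³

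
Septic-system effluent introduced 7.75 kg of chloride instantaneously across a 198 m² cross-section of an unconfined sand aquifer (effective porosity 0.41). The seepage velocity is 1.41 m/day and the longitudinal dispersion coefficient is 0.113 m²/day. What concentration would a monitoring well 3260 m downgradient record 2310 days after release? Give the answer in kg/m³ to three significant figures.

For an instantaneous plane source, C(x,t) = M/(n_e·A·√(4πDt)) · exp(−(x−vt)²/(4Dt)), with n_e·A the pore (flow) area.
Plume center vt = 1.41 × 2310 = 3257.1 m, so the well at 3260 m is 2.9 m downgradient of the peak.
√(4πDt) = 57.27 m, giving peak height M/(n_e·A·√(4πDt)) = 7.75/(0.41 × 198 × 57.27) = 0.001667 kg/m³.
(x−vt)²/(4Dt) = (2.9)²/(4 × 0.113 × 2310) = 0.008055; exp(−0.008055) = 0.9920.
C = 0.001667 × 0.9920 = 0.00165 kg/m³.

0.00165 kg/m³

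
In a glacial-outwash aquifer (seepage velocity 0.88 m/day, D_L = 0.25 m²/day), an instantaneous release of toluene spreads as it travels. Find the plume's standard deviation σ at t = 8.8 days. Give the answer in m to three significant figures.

2.10 m

Dispersive spreading gives a Gaussian with σ² = 2Dt; advection only shifts the center.
σ = √(2 × 0.25 × 8.8) = 2.10 m.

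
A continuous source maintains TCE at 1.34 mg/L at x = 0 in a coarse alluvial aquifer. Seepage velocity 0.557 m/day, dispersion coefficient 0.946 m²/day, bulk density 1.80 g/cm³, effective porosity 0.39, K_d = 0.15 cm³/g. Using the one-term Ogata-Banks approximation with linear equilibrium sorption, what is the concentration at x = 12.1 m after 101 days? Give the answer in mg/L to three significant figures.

Retardation factor R = 1 + ρ_b·K_d/n = 1 + 1.80 × 0.15/0.39 = 1.692.
Sorption retards both mechanisms: v_R = v/R = 0.3292 m/day, D_R = D/R = 0.5591 m²/day.
v_R·t = 0.3292 × 101 = 33.2492 m; 2√(D_R t) = 15.03 m; argument = (12.1 − 33.2492)/15.03 = -1.407.
C = C₀ × ½·erfc(-1.407) = 1.34 × 0.9767 = 1.31 mg/L.

1.31 mg/L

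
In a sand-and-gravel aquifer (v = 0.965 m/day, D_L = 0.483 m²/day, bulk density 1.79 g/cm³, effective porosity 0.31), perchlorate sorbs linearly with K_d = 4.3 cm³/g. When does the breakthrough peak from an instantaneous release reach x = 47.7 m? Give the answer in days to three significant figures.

Retardation factor R = 1 + ρ_b·K_d/n = 1 + 1.79 × 4.3/0.31 = 25.83.
Sorption retards both mechanisms: v_R = v/R = 0.03736 m/day, D_R = D/R = 0.01870 m²/day.
Peak time from v_R²t² + 2D_R t − x² = 0: t = (√(D_R² + v_R²x²) − D_R)/v_R².
√(D_R² + v_R²x²) = √(0.01870² + 0.03736² × 47.7²) = 1.782; v_R² = 0.001396.
t = (1.782 − 0.01870)/0.001396 = 1260 days.

1260 days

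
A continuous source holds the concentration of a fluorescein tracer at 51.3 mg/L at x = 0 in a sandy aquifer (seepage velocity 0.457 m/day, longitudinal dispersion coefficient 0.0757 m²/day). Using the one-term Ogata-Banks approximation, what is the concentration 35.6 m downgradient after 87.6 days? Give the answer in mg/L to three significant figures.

For a continuous step input, C/C₀ ≈ ½·erfc((x−vt)/(2√(Dt))).
vt = 0.457 × 87.6 = 40.0332 m and 2√(Dt) = 2√(0.0757 × 87.6) = 5.150 m.
Argument (x−vt)/(2√(Dt)) = (35.6 − 40.0332)/5.150 = -0.8608; ½·erfc(-0.8608) = 0.8883.
C = 51.3 × 0.8883 = 45.6 mg/L.

45.6 mg/L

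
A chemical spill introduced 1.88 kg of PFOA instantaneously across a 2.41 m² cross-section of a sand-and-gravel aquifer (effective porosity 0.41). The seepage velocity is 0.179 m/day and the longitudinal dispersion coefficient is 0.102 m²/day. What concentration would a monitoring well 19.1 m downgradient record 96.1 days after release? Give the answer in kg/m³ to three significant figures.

For an instantaneous plane source, C(x,t) = M/(n_e·A·√(4πDt)) · exp(−(x−vt)²/(4Dt)), with n_e·A the pore (flow) area.
Plume center vt = 0.179 × 96.1 = 17.2019 m, so the well at 19.1 m is 1.8981 m downgradient of the peak.
√(4πDt) = 11.10 m, giving peak height M/(n_e·A·√(4πDt)) = 1.88/(0.41 × 2.41 × 11.10) = 0.1714 kg/m³.
(x−vt)²/(4Dt) = (1.8981)²/(4 × 0.102 × 96.1) = 0.09189; exp(−0.09189) = 0.9122.
C = 0.1714 × 0.9122 = 0.156 kg/m³.

0.156 kg/m³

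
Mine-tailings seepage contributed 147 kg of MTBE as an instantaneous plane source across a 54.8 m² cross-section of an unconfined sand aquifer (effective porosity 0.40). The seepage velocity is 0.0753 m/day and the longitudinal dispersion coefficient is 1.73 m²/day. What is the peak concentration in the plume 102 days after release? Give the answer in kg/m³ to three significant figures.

0.142 kg/m³

The peak of an instantaneous 1D plume sits at x = vt; there the Gaussian factor is 1 and C_max = M/(n_e·A·√(4πDt)), where n_e·A is the pore area the mass is dissolved in.
√(4πDt) = √(4π × 1.73 × 102) = 47.09 m, so C_max = 147/(0.40 × 54.8 × 47.09) = 0.142 kg/m³.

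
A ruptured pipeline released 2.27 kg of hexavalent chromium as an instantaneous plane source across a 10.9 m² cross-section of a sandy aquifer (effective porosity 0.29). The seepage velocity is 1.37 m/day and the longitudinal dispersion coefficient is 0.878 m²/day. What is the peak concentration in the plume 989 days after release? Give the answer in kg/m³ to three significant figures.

0.00687 kg/m³

The peak of an instantaneous 1D plume sits at x = vt; there the Gaussian factor is 1 and C_max = M/(n_e·A·√(4πDt)), where n_e·A is the pore area the mass is dissolved in.
√(4πDt) = √(4π × 0.878 × 989) = 104.5 m, so C_max = 2.27/(0.29 × 10.9 × 104.5) = 0.00687 kg/m³.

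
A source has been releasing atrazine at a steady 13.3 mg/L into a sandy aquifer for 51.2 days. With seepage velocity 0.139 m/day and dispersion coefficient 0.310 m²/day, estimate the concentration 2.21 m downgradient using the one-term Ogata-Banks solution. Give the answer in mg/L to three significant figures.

10.7 mg/L

For a continuous step input, C/C₀ ≈ ½·erfc((x−vt)/(2√(Dt))).
vt = 0.139 × 51.2 = 7.1168 m and 2√(Dt) = 2√(0.310 × 51.2) = 7.968 m.
Argument (x−vt)/(2√(Dt)) = (2.21 − 7.1168)/7.968 = -0.6158; ½·erfc(-0.6158) = 0.8081.
C = 13.3 × 0.8081 = 10.7 mg/L.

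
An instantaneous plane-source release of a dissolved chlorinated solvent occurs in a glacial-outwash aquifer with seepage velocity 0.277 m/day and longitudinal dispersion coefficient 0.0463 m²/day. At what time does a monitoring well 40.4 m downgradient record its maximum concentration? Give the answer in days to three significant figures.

145 days

For the 1D instantaneous-source solution, setting ∂C/∂t = 0 at fixed x gives v²t² + 2Dt − x² = 0, so t = (√(D² + v²x²) − D)/v².
√(D² + v²x²) = √(0.0463² + 0.277² × 40.4²) = 11.19; v² = 0.076729.
t = (11.19 − 0.0463)/0.076729 = 145 days (vs. the pure-advection estimate x/v = 146 d).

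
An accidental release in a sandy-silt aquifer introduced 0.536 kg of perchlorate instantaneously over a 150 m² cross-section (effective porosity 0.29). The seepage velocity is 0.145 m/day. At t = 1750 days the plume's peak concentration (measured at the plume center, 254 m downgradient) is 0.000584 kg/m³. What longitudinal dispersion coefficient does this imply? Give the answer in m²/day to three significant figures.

0.0202 m²/day

At the plume center C_max = M/(n_e·A·√(4πDt)), so D = M²/(4πt·(n_e·A·C_max)²).
n_e·A·C_max = 0.29 × 150 × 0.000584 = 0.02540 kg/m.
D = 0.536²/(4π × 1750 × 0.02540²) = 0.0202 m²/day.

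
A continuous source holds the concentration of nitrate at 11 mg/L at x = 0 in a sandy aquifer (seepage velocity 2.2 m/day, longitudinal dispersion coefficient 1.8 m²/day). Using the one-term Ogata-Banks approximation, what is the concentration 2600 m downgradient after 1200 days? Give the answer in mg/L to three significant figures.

8.01 mg/L

For a continuous step input, C/C₀ ≈ ½·erfc((x−vt)/(2√(Dt))).
vt = 2.2 × 1200 = 2640 m and 2√(Dt) = 2√(1.8 × 1200) = 92.95 m.
Argument (x−vt)/(2√(Dt)) = (2600 − 2640)/92.95 = -0.4303; ½·erfc(-0.4303) = 0.7286.
C = 11 × 0.7286 = 8.01 mg/L.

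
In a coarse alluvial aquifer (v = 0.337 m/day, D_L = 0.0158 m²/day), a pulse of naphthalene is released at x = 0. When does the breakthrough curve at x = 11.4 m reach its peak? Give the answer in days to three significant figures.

For the 1D instantaneous-source solution, setting ∂C/∂t = 0 at fixed x gives v²t² + 2Dt − x² = 0, so t = (√(D² + v²x²) − D)/v².
√(D² + v²x²) = √(0.0158² + 0.337² × 11.4²) = 3.842; v² = 0.113569.
t = (3.842 − 0.0158)/0.113569 = 33.7 days (vs. the pure-advection estimate x/v = 33.8 d).

33.7 days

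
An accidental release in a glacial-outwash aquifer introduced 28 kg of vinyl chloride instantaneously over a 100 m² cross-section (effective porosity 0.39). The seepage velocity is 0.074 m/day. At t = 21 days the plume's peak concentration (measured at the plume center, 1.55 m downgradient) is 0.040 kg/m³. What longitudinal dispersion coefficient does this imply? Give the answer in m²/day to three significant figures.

At the plume center C_max = M/(n_e·A·√(4πDt)), so D = M²/(4πt·(n_e·A·C_max)²).
n_e·A·C_max = 0.39 × 100 × 0.040 = 1.560 kg/m.
D = 28²/(4π × 21 × 1.560²) = 1.22 m²/day.

1.22 m²/day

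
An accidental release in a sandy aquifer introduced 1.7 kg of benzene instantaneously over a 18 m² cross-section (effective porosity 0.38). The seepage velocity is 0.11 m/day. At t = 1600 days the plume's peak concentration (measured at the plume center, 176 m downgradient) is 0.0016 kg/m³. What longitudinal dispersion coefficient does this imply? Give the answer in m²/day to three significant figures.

At the plume center C_max = M/(n_e·A·√(4πDt)), so D = M²/(4πt·(n_e·A·C_max)²).
n_e·A·C_max = 0.38 × 18 × 0.0016 = 0.01094 kg/m.
D = 1.7²/(4π × 1600 × 0.01094²) = 1.20 m²/day.

1.20 m²/day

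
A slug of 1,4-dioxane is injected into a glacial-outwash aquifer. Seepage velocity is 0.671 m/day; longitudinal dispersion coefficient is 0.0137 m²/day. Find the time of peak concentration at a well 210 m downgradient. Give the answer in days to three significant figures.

313 days

For the 1D instantaneous-source solution, setting ∂C/∂t = 0 at fixed x gives v²t² + 2Dt − x² = 0, so t = (√(D² + v²x²) − D)/v².
√(D² + v²x²) = √(0.0137² + 0.671² × 210²) = 140.9; v² = 0.450241.
t = (140.9 − 0.0137)/0.450241 = 313 days (vs. the pure-advection estimate x/v = 313 d).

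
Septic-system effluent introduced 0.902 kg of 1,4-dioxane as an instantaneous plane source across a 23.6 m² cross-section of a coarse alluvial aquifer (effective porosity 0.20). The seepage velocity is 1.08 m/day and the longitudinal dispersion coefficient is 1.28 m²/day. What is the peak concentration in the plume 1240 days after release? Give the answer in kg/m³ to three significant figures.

The peak of an instantaneous 1D plume sits at x = vt; there the Gaussian factor is 1 and C_max = M/(n_e·A·√(4πDt)), where n_e·A is the pore area the mass is dissolved in.
√(4πDt) = √(4π × 1.28 × 1240) = 141.2 m, so C_max = 0.902/(0.20 × 23.6 × 141.2) = 0.00135 kg/m³.

0.00135 kg/m³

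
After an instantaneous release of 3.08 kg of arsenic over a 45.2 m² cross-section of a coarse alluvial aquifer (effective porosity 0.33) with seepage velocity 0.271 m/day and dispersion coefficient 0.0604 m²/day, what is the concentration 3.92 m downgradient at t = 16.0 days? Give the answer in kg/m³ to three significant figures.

For an instantaneous plane source, C(x,t) = M/(n_e·A·√(4πDt)) · exp(−(x−vt)²/(4Dt)), with n_e·A the pore (flow) area.
Plume center vt = 0.271 × 16.0 = 4.336 m, so the well at 3.92 m is 0.416 m upgradient of the peak.
√(4πDt) = 3.485 m, giving peak height M/(n_e·A·√(4πDt)) = 3.08/(0.33 × 45.2 × 3.485) = 0.05925 kg/m³.
(x−vt)²/(4Dt) = (-0.416)²/(4 × 0.0604 × 16.0) = 0.04477; exp(−0.04477) = 0.9562.
C = 0.05925 × 0.9562 = 0.0567 kg/m³.

0.0567 kg/m³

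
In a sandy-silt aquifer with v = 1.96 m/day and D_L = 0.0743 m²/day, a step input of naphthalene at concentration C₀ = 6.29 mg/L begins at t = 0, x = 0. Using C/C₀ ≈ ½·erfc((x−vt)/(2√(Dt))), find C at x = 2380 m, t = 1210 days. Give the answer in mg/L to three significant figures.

1.67 mg/L

For a continuous step input, C/C₀ ≈ ½·erfc((x−vt)/(2√(Dt))).
vt = 1.96 × 1210 = 2371.6 m and 2√(Dt) = 2√(0.0743 × 1210) = 18.96 m.
Argument (x−vt)/(2√(Dt)) = (2380 − 2371.6)/18.96 = 0.4430; ½·erfc(0.4430) = 0.2655.
C = 6.29 × 0.2655 = 1.67 mg/L.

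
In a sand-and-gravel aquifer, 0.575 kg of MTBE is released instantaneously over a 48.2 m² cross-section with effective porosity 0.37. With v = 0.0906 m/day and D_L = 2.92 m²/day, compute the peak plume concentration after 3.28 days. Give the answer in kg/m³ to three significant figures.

0.00294 kg/m³

The peak of an instantaneous 1D plume sits at x = vt; there the Gaussian factor is 1 and C_max = M/(n_e·A·√(4πDt)), where n_e·A is the pore area the mass is dissolved in.
√(4πDt) = √(4π × 2.92 × 3.28) = 10.97 m, so C_max = 0.575/(0.37 × 48.2 × 10.97) = 0.00294 kg/m³.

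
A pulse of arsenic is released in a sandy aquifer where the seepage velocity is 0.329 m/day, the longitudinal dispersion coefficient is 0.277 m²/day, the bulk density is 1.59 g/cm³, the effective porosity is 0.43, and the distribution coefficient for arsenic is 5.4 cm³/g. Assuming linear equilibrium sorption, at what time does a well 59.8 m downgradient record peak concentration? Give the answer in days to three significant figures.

3760 days

Retardation factor R = 1 + ρ_b·K_d/n = 1 + 1.59 × 5.4/0.43 = 20.97.
Sorption retards both mechanisms: v_R = v/R = 0.01569 m/day, D_R = D/R = 0.01321 m²/day.
Peak time from v_R²t² + 2D_R t − x² = 0: t = (√(D_R² + v_R²x²) − D_R)/v_R².
√(D_R² + v_R²x²) = √(0.01321² + 0.01569² × 59.8²) = 0.9384; v_R² = 0.0002462.
t = (0.9384 − 0.01321)/0.0002462 = 3760 days.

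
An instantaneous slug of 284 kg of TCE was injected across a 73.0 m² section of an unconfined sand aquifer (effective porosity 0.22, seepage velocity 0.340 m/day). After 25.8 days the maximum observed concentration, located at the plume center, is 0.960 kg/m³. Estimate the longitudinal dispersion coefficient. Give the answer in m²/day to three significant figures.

1.05 m²/day

At the plume center C_max = M/(n_e·A·√(4πDt)), so D = M²/(4πt·(n_e·A·C_max)²).
n_e·A·C_max = 0.22 × 73.0 × 0.960 = 15.42 kg/m.
D = 284²/(4π × 25.8 × 15.42²) = 1.05 m²/day.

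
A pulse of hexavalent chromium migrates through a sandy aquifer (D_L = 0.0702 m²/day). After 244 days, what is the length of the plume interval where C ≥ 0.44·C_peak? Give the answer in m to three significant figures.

The plume is Gaussian with σ = √(2Dt) = √(2 × 0.0702 × 244) = 5.853 m.
C/C_peak = exp(−Δx²/(2σ²)) = 0.44 ⇒ Δx = σ·√(−2 ln 0.44) = 5.853 × 1.281 = 7.498 m.
Width = 2Δx = 15.0 m.

15.0 m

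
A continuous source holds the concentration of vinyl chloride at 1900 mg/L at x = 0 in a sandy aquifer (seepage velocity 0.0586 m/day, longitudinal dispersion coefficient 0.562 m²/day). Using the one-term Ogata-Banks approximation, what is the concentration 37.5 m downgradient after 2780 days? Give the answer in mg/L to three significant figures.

For a continuous step input, C/C₀ ≈ ½·erfc((x−vt)/(2√(Dt))).
vt = 0.0586 × 2780 = 162.908 m and 2√(Dt) = 2√(0.562 × 2780) = 79.05 m.
Argument (x−vt)/(2√(Dt)) = (37.5 − 162.908)/79.05 = -1.586; ½·erfc(-1.586) = 0.9875.
C = 1900 × 0.9875 = 1880 mg/L.

1880 mg/L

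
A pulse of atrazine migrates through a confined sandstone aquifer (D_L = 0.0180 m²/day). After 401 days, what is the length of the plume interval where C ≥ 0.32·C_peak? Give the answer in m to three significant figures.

The plume is Gaussian with σ = √(2Dt) = √(2 × 0.0180 × 401) = 3.799 m.
C/C_peak = exp(−Δx²/(2σ²)) = 0.32 ⇒ Δx = σ·√(−2 ln 0.32) = 3.799 × 1.510 = 5.736 m.
Width = 2Δx = 11.5 m.

11.5 m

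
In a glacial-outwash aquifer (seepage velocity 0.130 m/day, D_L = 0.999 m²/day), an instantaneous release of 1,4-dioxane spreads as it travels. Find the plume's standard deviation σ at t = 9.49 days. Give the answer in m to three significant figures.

4.35 m

Dispersive spreading gives a Gaussian with σ² = 2Dt; advection only shifts the center.
σ = √(2 × 0.999 × 9.49) = 4.35 m.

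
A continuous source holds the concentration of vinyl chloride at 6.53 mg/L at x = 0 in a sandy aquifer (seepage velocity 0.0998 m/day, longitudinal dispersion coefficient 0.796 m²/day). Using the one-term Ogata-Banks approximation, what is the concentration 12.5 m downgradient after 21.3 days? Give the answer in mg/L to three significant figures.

0.244 mg/L

For a continuous step input, C/C₀ ≈ ½·erfc((x−vt)/(2√(Dt))).
vt = 0.0998 × 21.3 = 2.12574 m and 2√(Dt) = 2√(0.796 × 21.3) = 8.235 m.
Argument (x−vt)/(2√(Dt)) = (12.5 − 2.12574)/8.235 = 1.260; ½·erfc(1.260) = 0.03738.
C = 6.53 × 0.03738 = 0.244 mg/L.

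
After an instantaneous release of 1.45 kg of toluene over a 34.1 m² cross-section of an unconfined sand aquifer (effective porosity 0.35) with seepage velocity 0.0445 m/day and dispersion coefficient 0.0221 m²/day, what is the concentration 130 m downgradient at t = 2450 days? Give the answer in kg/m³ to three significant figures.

0.000611 kg/m³

For an instantaneous plane source, C(x,t) = M/(n_e·A·√(4πDt)) · exp(−(x−vt)²/(4Dt)), with n_e·A the pore (flow) area.
Plume center vt = 0.0445 × 2450 = 109.025 m, so the well at 130 m is 20.975 m downgradient of the peak.
√(4πDt) = 26.08 m, giving peak height M/(n_e·A·√(4πDt)) = 1.45/(0.35 × 34.1 × 26.08) = 0.004658 kg/m³.
(x−vt)²/(4Dt) = (20.975)²/(4 × 0.0221 × 2450) = 2.031; exp(−2.031) = 0.1312.
C = 0.004658 × 0.1312 = 0.000611 kg/m³.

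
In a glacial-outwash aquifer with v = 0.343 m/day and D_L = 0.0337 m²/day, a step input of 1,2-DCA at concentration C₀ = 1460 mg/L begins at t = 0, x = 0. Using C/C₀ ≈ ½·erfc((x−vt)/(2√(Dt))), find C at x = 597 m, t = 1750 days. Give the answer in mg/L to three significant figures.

902 mg/L

For a continuous step input, C/C₀ ≈ ½·erfc((x−vt)/(2√(Dt))).
vt = 0.343 × 1750 = 600.25 m and 2√(Dt) = 2√(0.0337 × 1750) = 15.36 m.
Argument (x−vt)/(2√(Dt)) = (597 − 600.25)/15.36 = -0.2116; ½·erfc(-0.2116) = 0.6176.
C = 1460 × 0.6176 = 902 mg/L.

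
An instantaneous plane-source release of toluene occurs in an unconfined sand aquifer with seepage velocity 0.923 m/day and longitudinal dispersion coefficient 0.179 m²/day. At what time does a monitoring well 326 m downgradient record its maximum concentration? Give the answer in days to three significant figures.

353 days

For the 1D instantaneous-source solution, setting ∂C/∂t = 0 at fixed x gives v²t² + 2Dt − x² = 0, so t = (√(D² + v²x²) − D)/v².
√(D² + v²x²) = √(0.179² + 0.923² × 326²) = 300.9; v² = 0.851929.
t = (300.9 − 0.179)/0.851929 = 353 days (vs. the pure-advection estimate x/v = 353 d).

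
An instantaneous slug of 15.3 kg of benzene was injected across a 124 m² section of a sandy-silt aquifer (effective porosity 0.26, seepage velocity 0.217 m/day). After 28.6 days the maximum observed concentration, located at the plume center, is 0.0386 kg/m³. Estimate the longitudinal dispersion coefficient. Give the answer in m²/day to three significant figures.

At the plume center C_max = M/(n_e·A·√(4πDt)), so D = M²/(4πt·(n_e·A·C_max)²).
n_e·A·C_max = 0.26 × 124 × 0.0386 = 1.244 kg/m.
D = 15.3²/(4π × 28.6 × 1.244²) = 0.421 m²/day.

0.421 m²/day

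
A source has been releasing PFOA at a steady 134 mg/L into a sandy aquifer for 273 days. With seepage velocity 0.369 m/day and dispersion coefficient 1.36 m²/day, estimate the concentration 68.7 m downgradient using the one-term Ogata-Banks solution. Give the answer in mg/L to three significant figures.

For a continuous step input, C/C₀ ≈ ½·erfc((x−vt)/(2√(Dt))).
vt = 0.369 × 273 = 100.737 m and 2√(Dt) = 2√(1.36 × 273) = 38.54 m.
Argument (x−vt)/(2√(Dt)) = (68.7 − 100.737)/38.54 = -0.8313; ½·erfc(-0.8313) = 0.8801.
C = 134 × 0.8801 = 118 mg/L.

118 mg/L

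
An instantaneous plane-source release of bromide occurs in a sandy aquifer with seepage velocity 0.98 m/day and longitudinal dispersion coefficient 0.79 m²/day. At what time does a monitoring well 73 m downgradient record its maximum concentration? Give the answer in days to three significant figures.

For the 1D instantaneous-source solution, setting ∂C/∂t = 0 at fixed x gives v²t² + 2Dt − x² = 0, so t = (√(D² + v²x²) − D)/v².
√(D² + v²x²) = √(0.79² + 0.98² × 73²) = 71.54; v² = 0.9604.
t = (71.54 − 0.79)/0.9604 = 73.7 days (vs. the pure-advection estimate x/v = 74.5 d).

73.7 days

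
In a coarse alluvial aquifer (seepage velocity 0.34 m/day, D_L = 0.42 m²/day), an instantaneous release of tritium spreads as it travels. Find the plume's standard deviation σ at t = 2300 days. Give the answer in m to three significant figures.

Dispersive spreading gives a Gaussian with σ² = 2Dt; advection only shifts the center.
σ = √(2 × 0.42 × 2300) = 44.0 m.

44.0 m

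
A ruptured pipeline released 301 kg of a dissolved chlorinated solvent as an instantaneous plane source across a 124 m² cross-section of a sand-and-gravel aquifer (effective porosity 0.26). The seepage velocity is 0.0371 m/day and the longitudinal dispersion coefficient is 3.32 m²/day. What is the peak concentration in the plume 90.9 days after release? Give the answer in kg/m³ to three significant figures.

The peak of an instantaneous 1D plume sits at x = vt; there the Gaussian factor is 1 and C_max = M/(n_e·A·√(4πDt)), where n_e·A is the pore area the mass is dissolved in.
√(4πDt) = √(4π × 3.32 × 90.9) = 61.58 m, so C_max = 301/(0.26 × 124 × 61.58) = 0.152 kg/m³.

0.152 kg/m³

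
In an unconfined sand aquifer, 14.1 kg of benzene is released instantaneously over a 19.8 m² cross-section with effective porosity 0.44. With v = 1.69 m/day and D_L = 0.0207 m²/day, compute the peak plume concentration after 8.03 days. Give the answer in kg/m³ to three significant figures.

1.12 kg/m³

The peak of an instantaneous 1D plume sits at x = vt; there the Gaussian factor is 1 and C_max = M/(n_e·A·√(4πDt)), where n_e·A is the pore area the mass is dissolved in.
√(4πDt) = √(4π × 0.0207 × 8.03) = 1.445 m, so C_max = 14.1/(0.44 × 19.8 × 1.445) = 1.12 kg/m³.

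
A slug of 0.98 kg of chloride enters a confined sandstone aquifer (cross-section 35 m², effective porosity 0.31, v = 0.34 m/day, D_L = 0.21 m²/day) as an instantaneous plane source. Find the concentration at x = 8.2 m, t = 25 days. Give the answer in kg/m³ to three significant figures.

0.0111 kg/m³

For an instantaneous plane source, C(x,t) = M/(n_e·A·√(4πDt)) · exp(−(x−vt)²/(4Dt)), with n_e·A the pore (flow) area.
Plume center vt = 0.34 × 25 = 8.5 m, so the well at 8.2 m is 0.3 m upgradient of the peak.
√(4πDt) = 8.122 m, giving peak height M/(n_e·A·√(4πDt)) = 0.98/(0.31 × 35 × 8.122) = 0.01112 kg/m³.
(x−vt)²/(4Dt) = (-0.3)²/(4 × 0.21 × 25) = 0.004286; exp(−0.004286) = 0.9957.
C = 0.01112 × 0.9957 = 0.0111 kg/m³.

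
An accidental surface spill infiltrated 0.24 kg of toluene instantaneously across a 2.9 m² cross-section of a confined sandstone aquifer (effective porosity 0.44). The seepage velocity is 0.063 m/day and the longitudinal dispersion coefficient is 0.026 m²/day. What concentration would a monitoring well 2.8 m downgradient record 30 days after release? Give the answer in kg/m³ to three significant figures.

For an instantaneous plane source, C(x,t) = M/(n_e·A·√(4πDt)) · exp(−(x−vt)²/(4Dt)), with n_e·A the pore (flow) area.
Plume center vt = 0.063 × 30 = 1.89 m, so the well at 2.8 m is 0.91 m downgradient of the peak.
√(4πDt) = 3.131 m, giving peak height M/(n_e·A·√(4πDt)) = 0.24/(0.44 × 2.9 × 3.131) = 0.06007 kg/m³.
(x−vt)²/(4Dt) = (0.91)²/(4 × 0.026 × 30) = 0.2654; exp(−0.2654) = 0.7669.
C = 0.06007 × 0.7669 = 0.0461 kg/m³.

0.0461 kg/m³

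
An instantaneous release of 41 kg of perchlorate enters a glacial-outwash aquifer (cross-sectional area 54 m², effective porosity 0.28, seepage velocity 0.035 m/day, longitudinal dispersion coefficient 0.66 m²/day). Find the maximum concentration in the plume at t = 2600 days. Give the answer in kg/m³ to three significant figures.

The peak of an instantaneous 1D plume sits at x = vt; there the Gaussian factor is 1 and C_max = M/(n_e·A·√(4πDt)), where n_e·A is the pore area the mass is dissolved in.
√(4πDt) = √(4π × 0.66 × 2600) = 146.8 m, so C_max = 41/(0.28 × 54 × 146.8) = 0.0185 kg/m³.

0.0185 kg/m³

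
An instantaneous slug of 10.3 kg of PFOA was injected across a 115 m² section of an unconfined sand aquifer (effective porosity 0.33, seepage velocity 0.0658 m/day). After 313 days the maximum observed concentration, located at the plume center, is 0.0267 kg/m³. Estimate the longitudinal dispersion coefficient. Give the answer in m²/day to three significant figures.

At the plume center C_max = M/(n_e·A·√(4πDt)), so D = M²/(4πt·(n_e·A·C_max)²).
n_e·A·C_max = 0.33 × 115 × 0.0267 = 1.013 kg/m.
D = 10.3²/(4π × 313 × 1.013²) = 0.0263 m²/day.

0.0263 m²/day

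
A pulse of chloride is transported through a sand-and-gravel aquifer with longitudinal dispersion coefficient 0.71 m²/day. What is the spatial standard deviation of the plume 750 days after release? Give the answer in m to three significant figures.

32.6 m

Dispersive spreading gives a Gaussian with σ² = 2Dt; advection only shifts the center.
σ = √(2 × 0.71 × 750) = 32.6 m.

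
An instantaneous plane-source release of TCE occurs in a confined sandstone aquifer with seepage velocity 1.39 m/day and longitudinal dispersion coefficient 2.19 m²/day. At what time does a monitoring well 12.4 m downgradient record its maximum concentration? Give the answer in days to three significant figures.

7.86 days

For the 1D instantaneous-source solution, setting ∂C/∂t = 0 at fixed x gives v²t² + 2Dt − x² = 0, so t = (√(D² + v²x²) − D)/v².
√(D² + v²x²) = √(2.19² + 1.39² × 12.4²) = 17.37; v² = 1.9321.
t = (17.37 − 2.19)/1.9321 = 7.86 days (vs. the pure-advection estimate x/v = 8.92 d).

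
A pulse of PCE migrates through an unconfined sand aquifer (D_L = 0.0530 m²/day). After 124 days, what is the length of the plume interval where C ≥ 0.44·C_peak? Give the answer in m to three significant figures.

9.29 m

The plume is Gaussian with σ = √(2Dt) = √(2 × 0.0530 × 124) = 3.625 m.
C/C_peak = exp(−Δx²/(2σ²)) = 0.44 ⇒ Δx = σ·√(−2 ln 0.44) = 3.625 × 1.281 = 4.644 m.
Width = 2Δx = 9.29 m.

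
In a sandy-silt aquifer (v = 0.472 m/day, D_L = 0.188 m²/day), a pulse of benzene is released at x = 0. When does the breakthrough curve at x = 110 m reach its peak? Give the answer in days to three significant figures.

For the 1D instantaneous-source solution, setting ∂C/∂t = 0 at fixed x gives v²t² + 2Dt − x² = 0, so t = (√(D² + v²x²) − D)/v².
√(D² + v²x²) = √(0.188² + 0.472² × 110²) = 51.92; v² = 0.222784.
t = (51.92 − 0.188)/0.222784 = 232 days (vs. the pure-advection estimate x/v = 233 d).

232 days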